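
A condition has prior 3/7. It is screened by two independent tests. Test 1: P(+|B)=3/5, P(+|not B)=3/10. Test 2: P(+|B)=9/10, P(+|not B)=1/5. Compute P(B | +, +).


After test 1: P(+) = 3/5*3/7 + 3/10*4/7 = 3/7
P(B|+) = (9/35)/(3/7) = 3/5
After test 2 (use post1 as new prior): P(+) = 9/10*3/5 + 1/5*2/5 = 31/50
P(B|+,+) = (27/50)/(31/50) = 27/31

27/31


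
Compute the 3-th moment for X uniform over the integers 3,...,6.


E[X^3] = (1/4) * sum(x^3 for x=3..6)
= 432/4 = 108

108


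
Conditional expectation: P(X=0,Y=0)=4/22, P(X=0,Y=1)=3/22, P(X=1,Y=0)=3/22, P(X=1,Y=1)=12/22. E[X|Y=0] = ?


P(Y=0) = 7/22
E[X|Y=0] = (0*4 + 1*3)/7 = 3/7

3/7


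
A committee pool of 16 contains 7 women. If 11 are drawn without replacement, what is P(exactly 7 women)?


P(X=7) = C(7,7)*C(9,4) / C(16,11)
= 1*126 / 4368
= 126/4368 = 3/104

3/104


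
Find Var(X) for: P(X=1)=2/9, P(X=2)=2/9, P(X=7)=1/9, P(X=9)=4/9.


E[X] = 49/9, E[X^2] = 383/9
Var(X) = E[X^2] - (E[X])^2 = 383/9 - (49/9)^2 = 1046/81

1046/81


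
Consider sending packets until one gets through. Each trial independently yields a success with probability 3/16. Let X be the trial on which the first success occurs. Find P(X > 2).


P(X > 2) = P(first 2 trials all fail) = (1-p)^2 = (13/16)^2 = 169/256

169/256


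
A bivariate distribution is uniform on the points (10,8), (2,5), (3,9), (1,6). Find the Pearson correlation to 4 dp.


Cov(X,Y) = 2.7500, Var(X) = 12.5000, Var(Y) = 2.5000
rho = Cov/(sqrt(VarX)*sqrt(VarY)) = 0.4919

0.4919


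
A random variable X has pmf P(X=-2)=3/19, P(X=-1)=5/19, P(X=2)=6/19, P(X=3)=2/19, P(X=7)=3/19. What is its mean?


E[X] = sum(x * P(x))
= -2*3/19 - 1*5/19 + 2*6/19 + 3*2/19 + 7*3/19
= 28/19

28/19


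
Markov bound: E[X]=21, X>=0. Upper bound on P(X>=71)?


Markov: P(X >= a) <= E[X]/a
P(X >= 71) <= 21/71

21/71


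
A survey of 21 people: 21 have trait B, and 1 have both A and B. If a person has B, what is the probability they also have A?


P(A|B) = P(A∩B)/P(B) = (1/21)/(21/21) = 1/21

1/21


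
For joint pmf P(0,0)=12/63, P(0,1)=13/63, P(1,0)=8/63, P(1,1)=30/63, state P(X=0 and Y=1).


Read from table: P(X=0, Y=1) = 13/63

13/63


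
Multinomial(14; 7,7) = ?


14! = 87178291200
Denominator: 7!=5040 * 7!=5040
Coefficient = 87178291200 / 25401600 = 3432

3432


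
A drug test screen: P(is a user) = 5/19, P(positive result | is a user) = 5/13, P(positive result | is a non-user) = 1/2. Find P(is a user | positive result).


P(A) = P(A|B)P(B) + P(A|B')P(B') = 5/13*5/19 + 1/2*14/19 = 116/247
P(B|A) = P(A|B)P(B)/P(A) = (25/247)/(116/247) = 25/116

25/116


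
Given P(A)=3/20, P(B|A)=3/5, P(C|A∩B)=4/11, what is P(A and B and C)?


P(A∩B∩C) = P(A) * P(B|A) * P(C|A∩B)
= 3/20 * 3/5 * 4/11
= 9/100 * 4/11 = 9/275

9/275


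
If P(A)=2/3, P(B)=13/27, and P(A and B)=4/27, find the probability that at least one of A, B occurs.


P(A∪B) = P(A) + P(B) - P(A∩B)
= 2/3 + 13/27 - 4/27 = 1

1


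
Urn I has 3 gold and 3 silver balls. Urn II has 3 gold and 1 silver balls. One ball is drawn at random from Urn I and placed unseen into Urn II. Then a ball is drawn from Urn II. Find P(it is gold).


P(transfer gold) = 3/6 = 1/2; P(transfer silver) = 1/2
If gold transferred: Urn II has 4 gold of 5, so P(gold|gold moved) = 4/5
If silver transferred: Urn II has 3 gold of 5, so P(gold|silver moved) = 3/5
By total probability: P(gold) = 1/2*4/5 + 1/2*3/5 = 7/10

7/10


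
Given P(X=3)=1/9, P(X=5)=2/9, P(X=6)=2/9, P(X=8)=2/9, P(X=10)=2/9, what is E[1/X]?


E[1/X] = sum(g(x)*P(x))
= 1/3*1/9 + 1/5*2/9 + 1/6*2/9 + 1/8*2/9 + 1/10*2/9
= 91/540

91/540


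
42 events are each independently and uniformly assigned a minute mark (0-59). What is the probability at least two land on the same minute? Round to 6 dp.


P(all different) = prod((60-i)/60 for i=0..41) = 0.000000
P(at least one match) = 1 - 0.000000 = 1.000000

1.000000


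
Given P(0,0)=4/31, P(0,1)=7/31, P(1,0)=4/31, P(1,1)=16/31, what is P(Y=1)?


P(Y=1) = P(0,1)+P(1,1) = 7/31 + 16/31 = 23/31

23/31


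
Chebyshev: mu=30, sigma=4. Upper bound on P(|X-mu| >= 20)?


k = 20/4 = 5
Chebyshev: P(|X-mu| >= k*sigma) <= 1/k^2 = 1/5^2 = 1/25

1/25


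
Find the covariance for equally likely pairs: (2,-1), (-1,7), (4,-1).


E[X]=5/3, E[Y]=5/3, E[XY]=-13/3
Cov(X,Y) = E[XY] - E[X]E[Y] = -13/3 - 5/3*5/3 = -64/9

-64/9


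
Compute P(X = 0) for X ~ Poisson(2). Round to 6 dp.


P(X=0) = e^(-2) * 2^0 / 0!
≈ 0.1353352832 * 1 / 1
≈ 0.135335

0.135335


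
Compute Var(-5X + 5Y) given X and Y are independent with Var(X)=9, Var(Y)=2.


Independence => Cov(X,Y)=0
Var(-5X + 5Y) = (-5)^2*Var(X) + 5^2*Var(Y)
= 25*9 + 25*2 = 275

275


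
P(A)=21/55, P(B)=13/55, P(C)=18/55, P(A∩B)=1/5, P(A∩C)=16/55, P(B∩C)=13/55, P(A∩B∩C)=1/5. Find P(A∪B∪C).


P(A∪B∪C) = P(A)+P(B)+P(C) - P(AB)-P(AC)-P(BC) + P(ABC)
= 21/55+13/55+18/55 - 1/5-16/55-13/55 + 1/5
= 23/55

23/55


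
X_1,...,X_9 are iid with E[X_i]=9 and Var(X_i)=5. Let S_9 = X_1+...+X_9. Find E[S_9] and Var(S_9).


E[S_n] = n*mu = 9*9 = 81
Var(S_n) = n*sigma^2 = 9*5 = 45

E[S_9]=81, Var(S_9)=45


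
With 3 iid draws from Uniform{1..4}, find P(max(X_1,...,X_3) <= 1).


P(max <= 1) = P(all X_i <= 1) = (P(X_1 <= 1))^3
= (1/4)^3 = 1/64

1/64


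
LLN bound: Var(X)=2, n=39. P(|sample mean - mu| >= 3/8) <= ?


Var(Xbar) = Var(X)/n = 2/39
Chebyshev: P(|Xbar-mu| >= 3/8) <= Var(Xbar)/(3/8)^2 = (2/39)/(9/64) = 128/351

128/351


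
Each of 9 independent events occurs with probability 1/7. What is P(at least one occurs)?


P(at least one) = 1 - P(none)
P(none) = (1 - 1/7)^9 = (6/7)^9 = 10077696/40353607
P(at least one) = 1 - 10077696/40353607 = 30275911/40353607

30275911/40353607


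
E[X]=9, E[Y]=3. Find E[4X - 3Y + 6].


E[4X - 3Y + 6] = 4*E[X] - 3*E[Y] + 6
= (4)*(9) + (-3)*(3) + (6)
= 36 - 9 + 6 = 33

33


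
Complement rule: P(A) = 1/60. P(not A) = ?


P(A') = 1 - P(A) = 1 - 1/60 = 59/60

59/60


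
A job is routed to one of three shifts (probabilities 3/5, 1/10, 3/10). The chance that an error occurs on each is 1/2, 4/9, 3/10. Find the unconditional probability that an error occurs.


P(A) = P(A|B1)P(B1) + P(A|B2)P(B2) + P(A|B3)P(B3)
= 1/2*3/5 + 4/9*1/10 + 3/10*3/10
= 3/10 + 2/45 + 9/100 = 391/900

391/900


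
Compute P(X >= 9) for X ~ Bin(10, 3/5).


P(X>=9) = P(X=9) + P(X=10)
= 78732/1953125 + 59049/9765625
= 452709/9765625

452709/9765625


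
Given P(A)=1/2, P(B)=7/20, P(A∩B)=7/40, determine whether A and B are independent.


P(A)*P(B) = 1/2*7/20 = 7/40
P(A∩B) = 7/40, which equals P(A)P(B), so independent

Yes, A and B are independent


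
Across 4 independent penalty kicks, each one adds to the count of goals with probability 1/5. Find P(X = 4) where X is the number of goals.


P(X=4) = C(4,4) * p^4 * (1-p)^0
= 1 * 1/625 * 1
= 1/625

1/625


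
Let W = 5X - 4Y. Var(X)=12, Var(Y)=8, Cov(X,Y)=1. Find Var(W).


Var(5X - 4Y) = 5^2*Var(X) + (-4)^2*Var(Y) + 2*5*(-4)*Cov(X,Y)
= 25*12 + 16*8 - 40*1
= 300 + 128 - 40 = 388

388


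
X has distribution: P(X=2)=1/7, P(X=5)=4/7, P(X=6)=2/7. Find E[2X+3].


E[2X+3] = sum(g(x)*P(x))
= 7*1/7 + 13*4/7 + 15*2/7
= 89/7

89/7


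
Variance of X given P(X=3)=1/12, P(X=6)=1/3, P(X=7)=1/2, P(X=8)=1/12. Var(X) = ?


E[X] = 77/12, E[X^2] = 511/12
Var(X) = E[X^2] - (E[X])^2 = 511/12 - (77/12)^2 = 203/144

203/144


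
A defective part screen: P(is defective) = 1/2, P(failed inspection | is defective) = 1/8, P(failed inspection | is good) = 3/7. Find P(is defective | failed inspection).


P(A) = P(A|B)P(B) + P(A|B')P(B') = 1/8*1/2 + 3/7*1/2 = 31/112
P(B|A) = P(A|B)P(B)/P(A) = (1/16)/(31/112) = 7/31

7/31


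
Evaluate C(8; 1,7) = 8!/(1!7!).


8! = 40320
Denominator: 1!=1 * 7!=5040
Coefficient = 40320 / 5040 = 8

8


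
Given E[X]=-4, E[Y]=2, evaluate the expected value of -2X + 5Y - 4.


E[-2X + 5Y - 4] = -2*E[X] + 5*E[Y] - 4
= (-2)*(-4) + (5)*(2) + (-4)
= 8 + 10 - 4 = 14

14


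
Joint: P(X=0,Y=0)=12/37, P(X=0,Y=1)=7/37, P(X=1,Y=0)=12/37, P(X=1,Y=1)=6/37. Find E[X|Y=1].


P(Y=1) = 13/37
E[X|Y=1] = (0*7 + 1*6)/13 = 6/13

6/13


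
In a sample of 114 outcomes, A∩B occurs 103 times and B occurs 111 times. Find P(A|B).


P(A|B) = P(A∩B)/P(B) = (103/114)/(111/114) = 103/111

103/111


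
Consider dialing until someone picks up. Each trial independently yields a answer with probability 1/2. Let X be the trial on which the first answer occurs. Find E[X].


For geometric (trials until first success), E[X] = 1/p = 1/(1/2) = 2

2


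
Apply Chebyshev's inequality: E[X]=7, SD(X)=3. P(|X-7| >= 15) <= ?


k = 15/3 = 5
Chebyshev: P(|X-mu| >= k*sigma) <= 1/k^2 = 1/5^2 = 1/25

1/25


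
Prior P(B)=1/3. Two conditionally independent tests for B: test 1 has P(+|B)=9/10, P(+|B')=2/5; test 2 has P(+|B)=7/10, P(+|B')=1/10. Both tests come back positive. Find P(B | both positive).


After test 1: P(+) = 9/10*1/3 + 2/5*2/3 = 17/30
P(B|+) = (3/10)/(17/30) = 9/17
After test 2 (use post1 as new prior): P(+) = 7/10*9/17 + 1/10*8/17 = 71/170
P(B|+,+) = (63/170)/(71/170) = 63/71

63/71


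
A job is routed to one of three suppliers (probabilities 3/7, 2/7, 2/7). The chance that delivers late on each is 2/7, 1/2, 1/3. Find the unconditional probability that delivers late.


P(A) = P(A|B1)P(B1) + P(A|B2)P(B2) + P(A|B3)P(B3)
= 2/7*3/7 + 1/2*2/7 + 1/3*2/7
= 6/49 + 1/7 + 2/21 = 53/147

53/147


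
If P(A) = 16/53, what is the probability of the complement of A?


P(A') = 1 - P(A) = 1 - 16/53 = 37/53

37/53


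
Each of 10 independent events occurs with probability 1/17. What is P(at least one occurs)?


P(at least one) = 1 - P(none)
P(none) = (1 - 1/17)^10 = (16/17)^10 = 1099511627776/2015993900449
P(at least one) = 1 - 1099511627776/2015993900449 = 916482272673/2015993900449

916482272673/2015993900449


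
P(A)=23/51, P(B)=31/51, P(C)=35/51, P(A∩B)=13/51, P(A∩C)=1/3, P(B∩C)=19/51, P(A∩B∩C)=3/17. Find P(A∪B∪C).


P(A∪B∪C) = P(A)+P(B)+P(C) - P(AB)-P(AC)-P(BC) + P(ABC)
= 23/51+31/51+35/51 - 13/51-1/3-19/51 + 3/17
= 49/51

49/51


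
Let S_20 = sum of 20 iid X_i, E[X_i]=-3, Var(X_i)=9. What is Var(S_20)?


By independence, Var(S_n) = n*Var(X_1) = 20*9 = 180

180


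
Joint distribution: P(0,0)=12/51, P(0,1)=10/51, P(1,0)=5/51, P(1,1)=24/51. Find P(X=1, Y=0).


Read from table: P(X=1, Y=0) = 5/51

5/51


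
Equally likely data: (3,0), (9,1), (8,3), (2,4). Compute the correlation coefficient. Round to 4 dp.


Cov(X,Y) = -0.7500, Var(X) = 9.2500, Var(Y) = 2.5000
rho = Cov/(sqrt(VarX)*sqrt(VarY)) = -0.1560

-0.1560


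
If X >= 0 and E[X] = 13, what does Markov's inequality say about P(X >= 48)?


Markov: P(X >= a) <= E[X]/a
P(X >= 48) <= 13/48

13/48


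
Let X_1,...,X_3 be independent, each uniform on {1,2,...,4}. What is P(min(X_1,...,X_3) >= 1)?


P(min >= 1) = P(all X_i >= 1) = (P(X_1 >= 1))^3
= (4/4)^3 = 1^3 = 1

1


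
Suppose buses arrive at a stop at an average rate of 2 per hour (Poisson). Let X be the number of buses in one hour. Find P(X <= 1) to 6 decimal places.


P(X<=1) = e^(-2)*2^0/0! + e^(-2)*2^1/1!
≈ 0.1353352832 + 0.2706705665
= 0.4060058497
≈ 0.406006

0.406006


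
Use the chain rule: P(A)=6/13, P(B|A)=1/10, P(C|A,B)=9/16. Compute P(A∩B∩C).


P(A∩B∩C) = P(A) * P(B|A) * P(C|A∩B)
= 6/13 * 1/10 * 9/16
= 3/65 * 9/16 = 27/1040

27/1040


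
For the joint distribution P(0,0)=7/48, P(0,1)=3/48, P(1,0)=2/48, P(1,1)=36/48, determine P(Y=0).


P(Y=0) = P(0,0)+P(1,0) = 7/48 + 2/48 = 9/48 = 3/16

3/16


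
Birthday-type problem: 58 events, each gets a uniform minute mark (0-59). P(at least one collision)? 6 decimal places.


P(all different) = prod((60-i)/60 for i=0..57) = 0.000000
P(at least one match) = 1 - 0.000000 = 1.000000

1.000000


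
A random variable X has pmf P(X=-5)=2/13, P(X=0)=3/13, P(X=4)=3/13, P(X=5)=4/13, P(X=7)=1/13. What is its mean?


E[X] = sum(x * P(x))
= -5*2/13 + 0*3/13 + 4*3/13 + 5*4/13 + 7*1/13
= 29/13

29/13


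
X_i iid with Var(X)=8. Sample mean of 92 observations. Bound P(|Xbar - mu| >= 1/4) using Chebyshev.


Var(Xbar) = Var(X)/n = 8/92
Chebyshev: P(|Xbar-mu| >= 1/4) <= Var(Xbar)/(1/4)^2 = (2/23)/(1/16) = 32/23
Bound exceeds 1, so trivial bound: 1

1


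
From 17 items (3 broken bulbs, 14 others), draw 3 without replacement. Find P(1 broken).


P(X=1) = C(3,1)*C(14,2) / C(17,3)
= 3*91 / 680
= 273/680

273/680


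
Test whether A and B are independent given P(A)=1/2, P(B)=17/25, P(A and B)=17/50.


P(A)*P(B) = 1/2*17/25 = 17/50
P(A∩B) = 17/50, which equals P(A)P(B), so independent

Yes, A and B are independent


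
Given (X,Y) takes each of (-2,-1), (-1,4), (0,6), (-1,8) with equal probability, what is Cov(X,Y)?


E[X]=-1, E[Y]=17/4, E[XY]=-5/2
Cov(X,Y) = E[XY] - E[X]E[Y] = -5/2 + 1*17/4 = 7/4

7/4


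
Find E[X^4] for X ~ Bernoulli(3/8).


For Bernoulli: X in {0,1}
E[X^4] = 0^4*(1-3/8) + 1^4*3/8 = 3/8

3/8


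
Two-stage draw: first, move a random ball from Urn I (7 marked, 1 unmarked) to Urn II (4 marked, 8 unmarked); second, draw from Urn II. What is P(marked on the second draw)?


P(transfer marked) = 7/8; P(transfer unmarked) = 1/8
If marked transferred: Urn II has 5 marked of 13, so P(marked|marked moved) = 5/13
If unmarked transferred: Urn II has 4 marked of 13, so P(marked|unmarked moved) = 4/13
By total probability: P(marked) = 7/8*5/13 + 1/8*4/13 = 3/8

3/8


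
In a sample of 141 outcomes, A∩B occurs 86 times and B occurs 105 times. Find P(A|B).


P(A|B) = P(A∩B)/P(B) = (86/141)/(105/141) = 86/105

86/105


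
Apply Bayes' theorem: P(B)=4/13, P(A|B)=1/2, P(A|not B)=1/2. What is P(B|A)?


P(A) = P(A|B)P(B) + P(A|B')P(B') = 1/2*4/13 + 1/2*9/13 = 1/2
P(B|A) = P(A|B)P(B)/P(A) = (2/13)/(1/2) = 4/13

4/13


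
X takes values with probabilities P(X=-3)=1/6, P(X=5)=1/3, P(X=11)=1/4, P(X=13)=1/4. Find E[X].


E[X] = sum(x * P(x))
= -3*1/6 + 5*1/3 + 11*1/4 + 13*1/4
= 43/6

43/6


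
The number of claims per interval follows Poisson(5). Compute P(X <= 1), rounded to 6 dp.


P(X<=1) = e^(-5)*5^0/0! + e^(-5)*5^1/1!
≈ 0.0067379470 + 0.0336897350
= 0.0404276820
≈ 0.040428

0.040428


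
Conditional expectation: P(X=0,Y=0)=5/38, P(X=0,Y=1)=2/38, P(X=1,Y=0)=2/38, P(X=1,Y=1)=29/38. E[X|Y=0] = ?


P(Y=0) = 7/38
E[X|Y=0] = (0*5 + 1*2)/7 = 2/7

2/7


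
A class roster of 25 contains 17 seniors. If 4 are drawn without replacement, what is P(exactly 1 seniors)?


P(X=1) = C(17,1)*C(8,3) / C(25,4)
= 17*56 / 12650
= 952/12650 = 476/6325

476/6325


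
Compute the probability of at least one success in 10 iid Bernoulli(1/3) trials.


P(at least one) = 1 - P(none)
P(none) = (1 - 1/3)^10 = (2/3)^10 = 1024/59049
P(at least one) = 1 - 1024/59049 = 58025/59049

58025/59049


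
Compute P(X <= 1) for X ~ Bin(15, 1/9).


P(X<=1) = P(X=0) + P(X=1)
= 35184372088832/205891132094649 + 21990232555520/68630377364883
= 101155069755392/205891132094649

101155069755392/205891132094649


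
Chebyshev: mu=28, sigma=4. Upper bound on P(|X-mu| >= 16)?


k = 16/4 = 4
Chebyshev: P(|X-mu| >= k*sigma) <= 1/k^2 = 1/4^2 = 1/16

1/16


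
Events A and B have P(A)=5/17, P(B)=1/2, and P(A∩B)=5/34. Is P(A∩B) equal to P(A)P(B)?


P(A)*P(B) = 5/17*1/2 = 5/34
P(A∩B) = 5/34, which equals P(A)P(B), so independent

Yes, A and B are independent


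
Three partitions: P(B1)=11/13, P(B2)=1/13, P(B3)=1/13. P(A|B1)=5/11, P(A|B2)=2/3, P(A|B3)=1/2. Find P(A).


P(A) = P(A|B1)P(B1) + P(A|B2)P(B2) + P(A|B3)P(B3)
= 5/11*11/13 + 2/3*1/13 + 1/2*1/13
= 5/13 + 2/39 + 1/26 = 37/78

37/78


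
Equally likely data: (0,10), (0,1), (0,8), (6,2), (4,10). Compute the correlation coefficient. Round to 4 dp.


Cov(X,Y) = -2.0000, Var(X) = 6.4000, Var(Y) = 15.3600
rho = Cov/(sqrt(VarX)*sqrt(VarY)) = -0.2017

-0.2017


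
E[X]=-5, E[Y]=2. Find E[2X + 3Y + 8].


E[2X + 3Y + 8] = 2*E[X] + 3*E[Y] + 8
= (2)*(-5) + (3)*(2) + (8)
= -10 + 6 + 8 = 4

4


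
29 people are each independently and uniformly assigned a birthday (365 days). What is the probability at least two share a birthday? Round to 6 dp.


P(all different) = prod((365-i)/365 for i=0..28) = 0.319031
P(at least one match) = 1 - 0.319031 = 0.680969

0.680969


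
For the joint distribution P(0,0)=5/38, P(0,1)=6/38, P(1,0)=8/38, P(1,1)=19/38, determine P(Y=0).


P(Y=0) = P(0,0)+P(1,0) = 5/38 + 8/38 = 13/38

13/38


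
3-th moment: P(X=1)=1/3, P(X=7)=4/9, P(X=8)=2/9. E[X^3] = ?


E[X^3] = sum(x^3 * P(x))
= 1*1/3 + 343*4/9 + 512*2/9
= 2399/9

2399/9


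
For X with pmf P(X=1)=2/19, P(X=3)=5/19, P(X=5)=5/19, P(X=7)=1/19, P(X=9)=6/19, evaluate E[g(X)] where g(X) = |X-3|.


E[|X-3|] = sum(g(x)*P(x))
= 2*2/19 + 0*5/19 + 2*5/19 + 4*1/19 + 6*6/19
= 54/19

54/19


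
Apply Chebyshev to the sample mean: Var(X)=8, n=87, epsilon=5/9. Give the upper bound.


Var(Xbar) = Var(X)/n = 8/87
Chebyshev: P(|Xbar-mu| >= 5/9) <= Var(Xbar)/(5/9)^2 = (8/87)/(25/81) = 216/725

216/725


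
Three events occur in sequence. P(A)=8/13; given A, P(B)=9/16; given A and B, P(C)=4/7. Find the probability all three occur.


P(A∩B∩C) = P(A) * P(B|A) * P(C|A∩B)
= 8/13 * 9/16 * 4/7
= 9/26 * 4/7 = 18/91

18/91


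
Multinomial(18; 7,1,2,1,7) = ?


18! = 6402373705728000
Denominator: 7!=5040 * 1!=1 * 2!=2 * 1!=1 * 7!=5040
Coefficient = 6402373705728000 / 50803200 = 126023040

126023040


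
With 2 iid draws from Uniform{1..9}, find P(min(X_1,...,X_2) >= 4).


P(min >= 4) = P(all X_i >= 4) = (P(X_1 >= 4))^2
= (6/9)^2 = (2/3)^2 = 4/9

4/9


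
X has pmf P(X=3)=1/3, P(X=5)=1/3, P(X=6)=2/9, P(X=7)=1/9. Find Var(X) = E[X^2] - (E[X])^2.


E[X] = 43/9, E[X^2] = 223/9
Var(X) = E[X^2] - (E[X])^2 = 223/9 - (43/9)^2 = 158/81

158/81


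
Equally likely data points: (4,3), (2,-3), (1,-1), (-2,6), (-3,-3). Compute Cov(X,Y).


E[X]=2/5, E[Y]=2/5, E[XY]=2/5
Cov(X,Y) = E[XY] - E[X]E[Y] = 2/5 - 2/5*2/5 = 6/25

6/25


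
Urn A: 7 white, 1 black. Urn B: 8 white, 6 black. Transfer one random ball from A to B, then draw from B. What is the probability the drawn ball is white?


P(transfer white) = 7/8; P(transfer black) = 1/8
If white transferred: Urn II has 9 white of 15, so P(white|white moved) = 3/5
If black transferred: Urn II has 8 white of 15, so P(white|black moved) = 8/15
By total probability: P(white) = 7/8*3/5 + 1/8*8/15 = 71/120

71/120


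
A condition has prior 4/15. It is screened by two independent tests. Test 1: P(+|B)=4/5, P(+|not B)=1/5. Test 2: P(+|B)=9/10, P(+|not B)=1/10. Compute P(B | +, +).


After test 1: P(+) = 4/5*4/15 + 1/5*11/15 = 9/25
P(B|+) = (16/75)/(9/25) = 16/27
After test 2 (use post1 as new prior): P(+) = 9/10*16/27 + 1/10*11/27 = 31/54
P(B|+,+) = (8/15)/(31/54) = 144/155

144/155


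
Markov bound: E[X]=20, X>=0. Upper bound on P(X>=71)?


Markov: P(X >= a) <= E[X]/a
P(X >= 71) <= 20/71

20/71


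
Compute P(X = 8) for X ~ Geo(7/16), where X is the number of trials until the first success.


P(X=8) = (1-p)^7 * p = (9/16)^7 * 7/16
= 4782969/268435456 * 7/16 = 33480783/4294967296

33480783/4294967296


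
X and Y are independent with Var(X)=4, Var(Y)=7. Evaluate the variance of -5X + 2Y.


Independence => Cov(X,Y)=0
Var(-5X + 2Y) = (-5)^2*Var(X) + 2^2*Var(Y)
= 25*4 + 4*7 = 128

128


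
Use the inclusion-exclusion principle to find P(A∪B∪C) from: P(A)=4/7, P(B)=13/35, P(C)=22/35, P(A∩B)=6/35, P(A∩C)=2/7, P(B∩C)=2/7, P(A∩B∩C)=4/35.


P(A∪B∪C) = P(A)+P(B)+P(C) - P(AB)-P(AC)-P(BC) + P(ABC)
= 4/7+13/35+22/35 - 6/35-2/7-2/7 + 4/35
= 33/35

33/35


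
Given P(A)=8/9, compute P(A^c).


P(A') = 1 - P(A) = 1 - 8/9 = 1/9

1/9


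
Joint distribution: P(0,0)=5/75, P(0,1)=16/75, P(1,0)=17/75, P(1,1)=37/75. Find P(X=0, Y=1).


Read from table: P(X=0, Y=1) = 16/75

16/75


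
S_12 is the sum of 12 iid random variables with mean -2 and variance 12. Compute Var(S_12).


By independence, Var(S_n) = n*Var(X_1) = 12*12 = 144

144


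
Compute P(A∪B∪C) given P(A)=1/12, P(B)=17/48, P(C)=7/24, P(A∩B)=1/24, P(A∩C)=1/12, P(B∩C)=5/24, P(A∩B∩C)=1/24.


P(A∪B∪C) = P(A)+P(B)+P(C) - P(AB)-P(AC)-P(BC) + P(ABC)
= 1/12+17/48+7/24 - 1/24-1/12-5/24 + 1/24
= 7/16

7/16


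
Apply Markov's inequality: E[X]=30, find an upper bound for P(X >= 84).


Markov: P(X >= a) <= E[X]/a
P(X >= 84) <= 30/84 = 5/14

5/14


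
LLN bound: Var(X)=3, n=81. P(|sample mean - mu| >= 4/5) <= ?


Var(Xbar) = Var(X)/n = 3/81
Chebyshev: P(|Xbar-mu| >= 4/5) <= Var(Xbar)/(4/5)^2 = (1/27)/(16/25) = 25/432

25/432


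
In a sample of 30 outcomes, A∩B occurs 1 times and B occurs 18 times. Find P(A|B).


P(A|B) = P(A∩B)/P(B) = (1/30)/(18/30) = 1/18

1/18


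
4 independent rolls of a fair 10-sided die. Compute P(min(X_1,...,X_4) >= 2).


P(min >= 2) = P(all X_i >= 2) = (P(X_1 >= 2))^4
= (9/10)^4 = 6561/10000

6561/10000


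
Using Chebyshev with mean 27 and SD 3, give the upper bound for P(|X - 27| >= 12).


k = 12/3 = 4
Chebyshev: P(|X-mu| >= k*sigma) <= 1/k^2 = 1/4^2 = 1/16

1/16


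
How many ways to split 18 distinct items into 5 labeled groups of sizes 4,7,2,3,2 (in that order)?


18! = 6402373705728000
Denominator: 4!=24 * 7!=5040 * 2!=2 * 3!=6 * 2!=2
Coefficient = 6402373705728000 / 2903040 = 2205403200

2205403200


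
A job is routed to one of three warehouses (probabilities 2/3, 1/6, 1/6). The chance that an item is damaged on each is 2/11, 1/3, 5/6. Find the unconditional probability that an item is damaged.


P(A) = P(A|B1)P(B1) + P(A|B2)P(B2) + P(A|B3)P(B3)
= 2/11*2/3 + 1/3*1/6 + 5/6*1/6
= 4/33 + 1/18 + 5/36 = 125/396

125/396


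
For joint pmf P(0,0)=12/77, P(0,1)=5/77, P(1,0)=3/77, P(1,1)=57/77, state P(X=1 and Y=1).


Read from table: P(X=1, Y=1) = 57/77

57/77


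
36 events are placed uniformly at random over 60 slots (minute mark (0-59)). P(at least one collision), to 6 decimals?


P(all different) = prod((60-i)/60 for i=0..35) = 0.000001
P(at least one match) = 1 - 0.000001 = 0.999999

0.999999


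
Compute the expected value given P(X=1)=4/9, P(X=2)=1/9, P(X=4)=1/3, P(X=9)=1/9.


E[X] = sum(x * P(x))
= 1*4/9 + 2*1/9 + 4*1/3 + 9*1/9
= 3

3


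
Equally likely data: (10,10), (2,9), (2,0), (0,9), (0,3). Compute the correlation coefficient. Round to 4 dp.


Cov(X,Y) = 6.2400, Var(X) = 13.7600, Var(Y) = 15.7600
rho = Cov/(sqrt(VarX)*sqrt(VarY)) = 0.4237

0.4237


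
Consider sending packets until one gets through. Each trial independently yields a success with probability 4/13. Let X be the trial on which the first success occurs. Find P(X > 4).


P(X > 4) = P(first 4 trials all fail) = (1-p)^4 = (9/13)^4 = 6561/28561

6561/28561


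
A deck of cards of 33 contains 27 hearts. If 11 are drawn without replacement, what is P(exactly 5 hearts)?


P(X=5) = C(27,5)*C(6,6) / C(33,11)
= 80730*1 / 193536720
= 80730/193536720 = 3/7192

3/7192


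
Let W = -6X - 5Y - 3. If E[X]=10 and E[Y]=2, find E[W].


E[-6X - 5Y - 3] = -6*E[X] - 5*E[Y] - 3
= (-6)*(10) + (-5)*(2) + (-3)
= -60 - 10 - 3 = -73

-73


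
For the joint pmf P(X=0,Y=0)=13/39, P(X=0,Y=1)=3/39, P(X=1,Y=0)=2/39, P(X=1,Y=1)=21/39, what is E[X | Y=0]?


P(Y=0) = 15/39
E[X|Y=0] = (0*13 + 1*2)/15 = 2/15

2/15


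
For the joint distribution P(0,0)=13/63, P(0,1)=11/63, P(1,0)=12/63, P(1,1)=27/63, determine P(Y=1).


P(Y=1) = P(0,1)+P(1,1) = 11/63 + 27/63 = 38/63

38/63


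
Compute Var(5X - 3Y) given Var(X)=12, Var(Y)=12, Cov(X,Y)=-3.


Var(5X - 3Y) = 5^2*Var(X) + (-3)^2*Var(Y) + 2*5*(-3)*Cov(X,Y)
= 25*12 + 9*12 - 30*(-3)
= 300 + 108 + 90 = 498

498


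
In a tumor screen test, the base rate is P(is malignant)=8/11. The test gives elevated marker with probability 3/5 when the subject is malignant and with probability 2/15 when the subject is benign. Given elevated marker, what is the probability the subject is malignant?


P(A) = P(A|B)P(B) + P(A|B')P(B') = 3/5*8/11 + 2/15*3/11 = 26/55
P(B|A) = P(A|B)P(B)/P(A) = (24/55)/(26/55) = 12/13

12/13


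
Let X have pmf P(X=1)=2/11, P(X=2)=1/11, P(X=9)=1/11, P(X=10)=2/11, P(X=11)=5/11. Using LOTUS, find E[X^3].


E[X^3] = sum(g(x)*P(x))
= 1*2/11 + 8*1/11 + 729*1/11 + 1000*2/11 + 1331*5/11
= 854

854


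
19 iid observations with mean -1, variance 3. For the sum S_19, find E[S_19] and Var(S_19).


E[S_n] = n*mu = 19*-1 = -19
Var(S_n) = n*sigma^2 = 19*3 = 57

E[S_19]=-19, Var(S_19)=57


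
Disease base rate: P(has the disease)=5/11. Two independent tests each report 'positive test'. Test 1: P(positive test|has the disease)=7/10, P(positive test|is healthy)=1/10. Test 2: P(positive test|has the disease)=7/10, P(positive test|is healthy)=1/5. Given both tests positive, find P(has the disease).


After test 1: P(+) = 7/10*5/11 + 1/10*6/11 = 41/110
P(B|+) = (7/22)/(41/110) = 35/41
After test 2 (use post1 as new prior): P(+) = 7/10*35/41 + 1/5*6/41 = 257/410
P(B|+,+) = (49/82)/(257/410) = 245/257

245/257


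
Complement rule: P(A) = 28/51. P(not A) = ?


P(A') = 1 - P(A) = 1 - 28/51 = 23/51

23/51


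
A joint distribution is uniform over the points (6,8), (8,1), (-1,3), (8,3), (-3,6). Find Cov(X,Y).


E[X]=18/5, E[Y]=21/5, E[XY]=59/5
Cov(X,Y) = E[XY] - E[X]E[Y] = 59/5 - 18/5*21/5 = -83/25

-83/25


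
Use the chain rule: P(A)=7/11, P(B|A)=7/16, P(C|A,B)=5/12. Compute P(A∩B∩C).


P(A∩B∩C) = P(A) * P(B|A) * P(C|A∩B)
= 7/11 * 7/16 * 5/12
= 49/176 * 5/12 = 245/2112

245/2112


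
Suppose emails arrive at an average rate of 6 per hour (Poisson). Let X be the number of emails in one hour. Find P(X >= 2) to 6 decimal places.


P(X>=2) = 1 - P(X<=1) = 1 - (e^(-6)*6^0/0! + e^(-6)*6^1/1!)
≈ 1 - (0.0024787522 + 0.0148725131)
= 1 - 0.0173512653 = 0.9826487347
≈ 0.982649

0.982649


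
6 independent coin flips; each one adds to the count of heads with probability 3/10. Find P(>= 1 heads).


P(at least one) = 1 - P(none)
P(none) = (1 - 3/10)^6 = (7/10)^6 = 117649/1000000
P(at least one) = 1 - 117649/1000000 = 882351/1000000

882351/1000000


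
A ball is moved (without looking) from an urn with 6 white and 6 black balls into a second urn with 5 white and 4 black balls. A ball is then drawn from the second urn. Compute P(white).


P(transfer white) = 6/12 = 1/2; P(transfer black) = 1/2
If white transferred: Urn II has 6 white of 10, so P(white|white moved) = 3/5
If black transferred: Urn II has 5 white of 10, so P(white|black moved) = 1/2
By total probability: P(white) = 1/2*3/5 + 1/2*1/2 = 11/20

11/20


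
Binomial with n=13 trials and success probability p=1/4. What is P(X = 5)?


P(X=5) = C(13,5) * p^5 * (1-p)^8
= 1287 * 1/1024 * 6561/65536
= 8444007/67108864

8444007/67108864


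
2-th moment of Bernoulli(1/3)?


For Bernoulli: X in {0,1}
E[X^2] = 0^2*(1-1/3) + 1^2*1/3 = 1/3

1/3


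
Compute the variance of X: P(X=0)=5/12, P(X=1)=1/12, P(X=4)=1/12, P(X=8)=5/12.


E[X] = 15/4, E[X^2] = 337/12
Var(X) = E[X^2] - (E[X])^2 = 337/12 - (15/4)^2 = 673/48

673/48


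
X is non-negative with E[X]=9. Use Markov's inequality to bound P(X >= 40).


Markov: P(X >= a) <= E[X]/a
P(X >= 40) <= 9/40

9/40


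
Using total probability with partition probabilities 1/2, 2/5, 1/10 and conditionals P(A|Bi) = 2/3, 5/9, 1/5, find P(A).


P(A) = P(A|B1)P(B1) + P(A|B2)P(B2) + P(A|B3)P(B3)
= 2/3*1/2 + 5/9*2/5 + 1/5*1/10
= 1/3 + 2/9 + 1/50 = 259/450

259/450


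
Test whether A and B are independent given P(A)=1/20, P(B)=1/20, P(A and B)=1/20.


P(A)*P(B) = 1/20*1/20 = 1/400
P(A∩B) = 1/20 != 1/400, so not independent

No, A and B are not independent


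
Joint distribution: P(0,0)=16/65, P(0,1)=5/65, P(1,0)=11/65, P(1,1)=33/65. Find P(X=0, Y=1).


Read from table: P(X=0, Y=1) = 5/65 = 1/13

1/13


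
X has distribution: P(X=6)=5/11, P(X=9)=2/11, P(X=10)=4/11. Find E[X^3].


E[X^3] = sum(g(x)*P(x))
= 216*5/11 + 729*2/11 + 1000*4/11
= 6538/11

6538/11


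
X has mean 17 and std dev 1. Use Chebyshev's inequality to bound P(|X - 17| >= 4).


k = 4/1 = 4
Chebyshev: P(|X-mu| >= k*sigma) <= 1/k^2 = 1/4^2 = 1/16

1/16


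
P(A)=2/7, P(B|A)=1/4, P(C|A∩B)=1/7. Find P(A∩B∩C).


P(A∩B∩C) = P(A) * P(B|A) * P(C|A∩B)
= 2/7 * 1/4 * 1/7
= 1/14 * 1/7 = 1/98

1/98


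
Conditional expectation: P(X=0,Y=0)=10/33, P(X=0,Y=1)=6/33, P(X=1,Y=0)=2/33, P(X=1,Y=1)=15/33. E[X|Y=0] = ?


P(Y=0) = 12/33
E[X|Y=0] = (0*10 + 1*2)/12 = 2/12 = 1/6

1/6


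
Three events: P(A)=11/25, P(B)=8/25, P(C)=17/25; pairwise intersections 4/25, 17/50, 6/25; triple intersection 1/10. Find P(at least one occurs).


P(A∪B∪C) = P(A)+P(B)+P(C) - P(AB)-P(AC)-P(BC) + P(ABC)
= 11/25+8/25+17/25 - 4/25-17/50-6/25 + 1/10
= 4/5

4/5


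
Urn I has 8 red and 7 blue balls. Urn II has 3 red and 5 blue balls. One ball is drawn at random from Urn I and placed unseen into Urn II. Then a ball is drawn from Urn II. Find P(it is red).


P(transfer red) = 8/15; P(transfer blue) = 7/15
If red transferred: Urn II has 4 red of 9, so P(red|red moved) = 4/9
If blue transferred: Urn II has 3 red of 9, so P(red|blue moved) = 1/3
By total probability: P(red) = 8/15*4/9 + 7/15*1/3 = 53/135

53/135


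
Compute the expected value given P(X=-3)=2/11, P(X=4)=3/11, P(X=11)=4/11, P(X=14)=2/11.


E[X] = sum(x * P(x))
= -3*2/11 + 4*3/11 + 11*4/11 + 14*2/11
= 78/11

78/11


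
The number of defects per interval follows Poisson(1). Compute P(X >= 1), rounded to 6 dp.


P(X>=1) = 1 - P(X<=0) = 1 - (e^(-1)*1^0/0!)
≈ 1 - 0.3678794412 = 0.6321205588
≈ 0.632121

0.632121


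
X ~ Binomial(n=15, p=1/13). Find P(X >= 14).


P(X>=14) = P(X=14) + P(X=15)
= 180/51185893014090757 + 1/51185893014090757
= 181/51185893014090757

181/51185893014090757


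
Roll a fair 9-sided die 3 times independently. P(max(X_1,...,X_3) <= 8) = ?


P(max <= 8) = P(all X_i <= 8) = (P(X_1 <= 8))^3
= (8/9)^3 = 512/729

512/729


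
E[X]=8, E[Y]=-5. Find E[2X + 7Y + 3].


E[2X + 7Y + 3] = 2*E[X] + 7*E[Y] + 3
= (2)*(8) + (7)*(-5) + (3)
= 16 - 35 + 3 = -16

-16


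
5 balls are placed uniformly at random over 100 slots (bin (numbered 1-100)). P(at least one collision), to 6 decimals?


P(all different) = prod((100-i)/100 for i=0..4) = 0.903450
P(at least one match) = 1 - 0.903450 = 0.096550

0.096550


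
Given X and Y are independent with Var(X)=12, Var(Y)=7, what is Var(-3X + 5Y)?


Independence => Cov(X,Y)=0
Var(-3X + 5Y) = (-3)^2*Var(X) + 5^2*Var(Y)
= 9*12 + 25*7 = 283

283


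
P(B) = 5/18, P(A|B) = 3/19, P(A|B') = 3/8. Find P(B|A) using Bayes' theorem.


P(A) = P(A|B)P(B) + P(A|B')P(B') = 3/19*5/18 + 3/8*13/18 = 287/912
P(B|A) = P(A|B)P(B)/P(A) = (5/114)/(287/912) = 40/287

40/287


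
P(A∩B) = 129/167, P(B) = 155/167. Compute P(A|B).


P(A|B) = P(A∩B)/P(B) = (129/167)/(155/167) = 129/155

129/155


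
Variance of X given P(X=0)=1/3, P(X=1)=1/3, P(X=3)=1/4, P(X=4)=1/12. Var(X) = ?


E[X] = 17/12, E[X^2] = 47/12
Var(X) = E[X^2] - (E[X])^2 = 47/12 - (17/12)^2 = 275/144

275/144


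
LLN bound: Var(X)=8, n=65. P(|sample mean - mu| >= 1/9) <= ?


Var(Xbar) = Var(X)/n = 8/65
Chebyshev: P(|Xbar-mu| >= 1/9) <= Var(Xbar)/(1/9)^2 = (8/65)/(1/81) = 648/65
Bound exceeds 1, so trivial bound: 1

1


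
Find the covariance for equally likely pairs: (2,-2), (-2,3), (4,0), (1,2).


E[X]=5/4, E[Y]=3/4, E[XY]=-2
Cov(X,Y) = E[XY] - E[X]E[Y] = -2 - 5/4*3/4 = -47/16

-47/16


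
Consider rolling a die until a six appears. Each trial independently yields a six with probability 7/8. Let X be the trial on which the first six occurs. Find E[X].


For geometric (trials until first success), E[X] = 1/p = 1/(7/8) = 8/7

8/7


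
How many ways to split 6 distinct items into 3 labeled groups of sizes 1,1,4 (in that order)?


6! = 720
Denominator: 1!=1 * 1!=1 * 4!=24
Coefficient = 720 / 24 = 30

30


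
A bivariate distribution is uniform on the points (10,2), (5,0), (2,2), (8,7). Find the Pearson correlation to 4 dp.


Cov(X,Y) = 2.8125, Var(X) = 9.1875, Var(Y) = 6.6875
rho = Cov/(sqrt(VarX)*sqrt(VarY)) = 0.3588

0.3588


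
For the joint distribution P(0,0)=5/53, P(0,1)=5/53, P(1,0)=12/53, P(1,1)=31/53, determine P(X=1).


P(X=1) = P(1,0)+P(1,1) = 12/53 + 31/53 = 43/53

43/53


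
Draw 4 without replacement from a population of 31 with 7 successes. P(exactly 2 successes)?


P(X=2) = C(7,2)*C(24,2) / C(31,4)
= 21*276 / 31465
= 5796/31465 = 828/4495

828/4495


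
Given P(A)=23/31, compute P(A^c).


P(A') = 1 - P(A) = 1 - 23/31 = 8/31

8/31


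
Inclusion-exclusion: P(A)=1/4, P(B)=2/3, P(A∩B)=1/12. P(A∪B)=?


P(A∪B) = P(A) + P(B) - P(A∩B)
= 1/4 + 2/3 - 1/12 = 5/6

5/6


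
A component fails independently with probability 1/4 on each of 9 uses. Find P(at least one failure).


P(at least one) = 1 - P(none)
P(none) = (1 - 1/4)^9 = (3/4)^9 = 19683/262144
P(at least one) = 1 - 19683/262144 = 242461/262144

242461/262144


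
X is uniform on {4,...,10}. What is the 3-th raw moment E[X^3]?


E[X^3] = (1/7) * sum(x^3 for x=4..10)
= 2989/7 = 427

427


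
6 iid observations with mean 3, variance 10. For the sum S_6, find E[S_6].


E[S_n] = n*E[X_1] = 6*3 = 18

18


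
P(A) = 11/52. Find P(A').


P(A') = 1 - P(A) = 1 - 11/52 = 41/52

41/52


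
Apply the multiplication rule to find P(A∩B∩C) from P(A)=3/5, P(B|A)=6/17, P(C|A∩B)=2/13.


P(A∩B∩C) = P(A) * P(B|A) * P(C|A∩B)
= 3/5 * 6/17 * 2/13
= 18/85 * 2/13 = 36/1105

36/1105


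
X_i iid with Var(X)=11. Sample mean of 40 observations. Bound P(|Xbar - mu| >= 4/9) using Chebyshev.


Var(Xbar) = Var(X)/n = 11/40
Chebyshev: P(|Xbar-mu| >= 4/9) <= Var(Xbar)/(4/9)^2 = (11/40)/(16/81) = 891/640
Bound exceeds 1, so trivial bound: 1

1


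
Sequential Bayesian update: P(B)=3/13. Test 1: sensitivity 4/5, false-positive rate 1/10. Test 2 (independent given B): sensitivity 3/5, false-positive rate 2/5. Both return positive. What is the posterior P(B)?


After test 1: P(+) = 4/5*3/13 + 1/10*10/13 = 17/65
P(B|+) = (12/65)/(17/65) = 12/17
After test 2 (use post1 as new prior): P(+) = 3/5*12/17 + 2/5*5/17 = 46/85
P(B|+,+) = (36/85)/(46/85) = 18/23

18/23


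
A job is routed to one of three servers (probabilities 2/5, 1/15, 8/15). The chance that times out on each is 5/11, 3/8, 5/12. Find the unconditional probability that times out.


P(A) = P(A|B1)P(B1) + P(A|B2)P(B2) + P(A|B3)P(B3)
= 5/11*2/5 + 3/8*1/15 + 5/12*8/15
= 2/11 + 1/40 + 2/9 = 1699/3960

1699/3960


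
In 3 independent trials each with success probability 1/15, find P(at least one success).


P(at least one) = 1 - P(none)
P(none) = (1 - 1/15)^3 = (14/15)^3 = 2744/3375
P(at least one) = 1 - 2744/3375 = 631/3375

631/3375


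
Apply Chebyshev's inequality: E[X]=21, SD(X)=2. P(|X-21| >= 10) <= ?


k = 10/2 = 5
Chebyshev: P(|X-mu| >= k*sigma) <= 1/k^2 = 1/5^2 = 1/25

1/25


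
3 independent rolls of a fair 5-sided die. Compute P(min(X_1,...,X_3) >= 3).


P(min >= 3) = P(all X_i >= 3) = (P(X_1 >= 3))^3
= (3/5)^3 = 27/125

27/125


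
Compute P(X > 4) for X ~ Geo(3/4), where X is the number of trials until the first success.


P(X > 4) = P(first 4 trials all fail) = (1-p)^4 = (1/4)^4 = 1/256

1/256


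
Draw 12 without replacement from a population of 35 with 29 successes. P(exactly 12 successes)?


P(X=12) = C(29,12)*C(6,0) / C(35,12)
= 51895935*1 / 834451800
= 51895935/834451800 = 1311/21080

1311/21080


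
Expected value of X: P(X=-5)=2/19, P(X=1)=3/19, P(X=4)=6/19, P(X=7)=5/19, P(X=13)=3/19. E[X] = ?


E[X] = sum(x * P(x))
= -5*2/19 + 1*3/19 + 4*6/19 + 7*5/19 + 13*3/19
= 91/19

91/19


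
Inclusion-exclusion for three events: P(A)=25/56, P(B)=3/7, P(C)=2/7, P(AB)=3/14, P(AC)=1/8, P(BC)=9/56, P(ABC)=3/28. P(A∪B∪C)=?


P(A∪B∪C) = P(A)+P(B)+P(C) - P(AB)-P(AC)-P(BC) + P(ABC)
= 25/56+3/7+2/7 - 3/14-1/8-9/56 + 3/28
= 43/56

43/56


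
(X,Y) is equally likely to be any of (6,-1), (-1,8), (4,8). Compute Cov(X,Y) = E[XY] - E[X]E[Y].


E[X]=3, E[Y]=5, E[XY]=6
Cov(X,Y) = E[XY] - E[X]E[Y] = 6 - 3*5 = -9

-9


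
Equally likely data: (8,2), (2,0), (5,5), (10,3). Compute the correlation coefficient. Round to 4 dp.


Cov(X,Y) = 2.1250, Var(X) = 9.1875, Var(Y) = 3.2500
rho = Cov/(sqrt(VarX)*sqrt(VarY)) = 0.3889

0.3889


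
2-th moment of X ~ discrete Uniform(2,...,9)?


E[X^2] = (1/8) * sum(x^2 for x=2..9)
= 284/8 = 71/2

71/2


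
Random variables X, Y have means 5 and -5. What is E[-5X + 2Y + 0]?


E[-5X + 2Y + 0] = -5*E[X] + 2*E[Y] + 0
= (-5)*(5) + (2)*(-5) + (0)
= -25 - 10 + 0 = -35

-35


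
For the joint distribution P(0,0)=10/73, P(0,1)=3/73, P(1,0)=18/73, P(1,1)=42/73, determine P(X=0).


P(X=0) = P(0,0)+P(0,1) = 10/73 + 3/73 = 13/73

13/73


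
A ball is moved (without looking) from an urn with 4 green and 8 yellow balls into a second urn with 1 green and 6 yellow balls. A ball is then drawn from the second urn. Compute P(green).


P(transfer green) = 4/12 = 1/3; P(transfer yellow) = 2/3
If green transferred: Urn II has 2 green of 8, so P(green|green moved) = 1/4
If yellow transferred: Urn II has 1 green of 8, so P(green|yellow moved) = 1/8
By total probability: P(green) = 1/3*1/4 + 2/3*1/8 = 1/6

1/6


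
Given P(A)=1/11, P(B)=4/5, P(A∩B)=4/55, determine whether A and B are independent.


P(A)*P(B) = 1/11*4/5 = 4/55
P(A∩B) = 4/55, which equals P(A)P(B), so independent

Yes, A and B are independent


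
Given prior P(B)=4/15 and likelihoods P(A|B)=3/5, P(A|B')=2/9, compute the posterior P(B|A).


P(A) = P(A|B)P(B) + P(A|B')P(B') = 3/5*4/15 + 2/9*11/15 = 218/675
P(B|A) = P(A|B)P(B)/P(A) = (4/25)/(218/675) = 54/109

54/109


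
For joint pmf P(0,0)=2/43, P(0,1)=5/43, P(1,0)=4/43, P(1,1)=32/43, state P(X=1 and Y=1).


Read from table: P(X=1, Y=1) = 32/43

32/43


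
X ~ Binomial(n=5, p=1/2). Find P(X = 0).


P(X=0) = C(5,0) * p^0 * (1-p)^5
= 1 * 1 * 1/32
= 1/32

1/32


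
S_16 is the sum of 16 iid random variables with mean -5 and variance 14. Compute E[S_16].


E[S_n] = n*E[X_1] = 16*-5 = -80

-80


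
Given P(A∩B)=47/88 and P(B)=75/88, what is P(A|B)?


P(A|B) = P(A∩B)/P(B) = (94/176)/(150/176) = 94/150 = 47/75

47/75


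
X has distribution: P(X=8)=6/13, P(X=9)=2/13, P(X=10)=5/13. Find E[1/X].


E[1/X] = sum(g(x)*P(x))
= 1/8*6/13 + 1/9*2/13 + 1/10*5/13
= 53/468

53/468


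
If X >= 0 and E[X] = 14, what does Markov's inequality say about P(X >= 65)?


Markov: P(X >= a) <= E[X]/a
P(X >= 65) <= 14/65

14/65


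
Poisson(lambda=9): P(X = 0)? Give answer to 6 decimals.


P(X=0) = e^(-9) * 9^0 / 0!
≈ 0.0001234098041 * 1 / 1
≈ 0.000123

0.000123


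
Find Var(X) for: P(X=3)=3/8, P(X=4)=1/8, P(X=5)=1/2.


E[X] = 33/8, E[X^2] = 143/8
Var(X) = E[X^2] - (E[X])^2 = 143/8 - (33/8)^2 = 55/64

55/64


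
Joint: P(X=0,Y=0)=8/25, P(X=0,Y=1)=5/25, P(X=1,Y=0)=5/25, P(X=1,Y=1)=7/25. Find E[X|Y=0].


P(Y=0) = 13/25
E[X|Y=0] = (0*8 + 1*5)/13 = 5/13

5/13


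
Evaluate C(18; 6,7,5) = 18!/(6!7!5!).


18! = 6402373705728000
Denominator: 6!=720 * 7!=5040 * 5!=120
Coefficient = 6402373705728000 / 435456000 = 14702688

14702688


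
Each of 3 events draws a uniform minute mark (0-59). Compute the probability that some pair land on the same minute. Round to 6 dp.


P(all different) = prod((60-i)/60 for i=0..2) = 0.950556
P(at least one match) = 1 - 0.950556 = 0.049444

0.049444


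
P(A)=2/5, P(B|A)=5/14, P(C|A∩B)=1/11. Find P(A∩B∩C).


P(A∩B∩C) = P(A) * P(B|A) * P(C|A∩B)
= 2/5 * 5/14 * 1/11
= 1/7 * 1/11 = 1/77

1/77
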